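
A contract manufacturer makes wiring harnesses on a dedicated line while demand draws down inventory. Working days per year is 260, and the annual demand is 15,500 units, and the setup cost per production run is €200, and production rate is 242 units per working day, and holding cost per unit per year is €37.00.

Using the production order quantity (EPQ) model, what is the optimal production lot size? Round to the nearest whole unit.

472 units

Daily demand d = 15,500/260 = 59.615; p = 242; 1 − d/p = 0.75366
EPQ = √(2DS / (H(1 − d/p)))
    = √(2 × 15,500 × 200 / (37 × 0.75366)) ≈ 471.53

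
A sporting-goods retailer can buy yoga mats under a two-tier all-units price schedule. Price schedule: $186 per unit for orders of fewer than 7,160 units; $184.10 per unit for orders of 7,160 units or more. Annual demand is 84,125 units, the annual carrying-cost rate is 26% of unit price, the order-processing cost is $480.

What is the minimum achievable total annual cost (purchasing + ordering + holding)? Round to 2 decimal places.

H₁ = 26%×$186 = $48.3600;  H₂ = 26%×$184.10 = $47.8660
EOQ₁ = √(2×84,125×480/48.3600) = 1,292.28  (< 7,160, feasible at tier 1)
EOQ₂ = √(2×84,125×480/47.8660) = 1,298.93  (< 7,160 → use Q = 7,160 at tier-2 price)
TC(tier 1 (EOQ₁), Q≈1,292.3) = $15,709,744.43
TC(tier 2, Q≈7,160.0) = $15,664,412.44
Minimum at tier 2: $15,664,412.44

$15,664,412.44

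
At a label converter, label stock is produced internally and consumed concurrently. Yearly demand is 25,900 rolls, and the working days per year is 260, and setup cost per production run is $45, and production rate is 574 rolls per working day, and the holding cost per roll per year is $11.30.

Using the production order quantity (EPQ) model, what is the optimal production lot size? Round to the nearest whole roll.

Daily demand d = 25,900/260 = 99.615; p = 574; 1 − d/p = 0.82645
EPQ = √(2DS / (H(1 − d/p)))
    = √(2 × 25,900 × 45 / (11.3 × 0.82645)) ≈ 499.60

500 rolls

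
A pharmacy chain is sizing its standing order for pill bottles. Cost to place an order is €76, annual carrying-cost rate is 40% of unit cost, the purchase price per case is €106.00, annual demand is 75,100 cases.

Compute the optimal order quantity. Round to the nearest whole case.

519 cases

H = i·C = 0.4 × €106 = €42.4000 per case-year
Optimal lot size Q* = (2 × 75,100 × €76 / €42.4)^½ ≈ 518.87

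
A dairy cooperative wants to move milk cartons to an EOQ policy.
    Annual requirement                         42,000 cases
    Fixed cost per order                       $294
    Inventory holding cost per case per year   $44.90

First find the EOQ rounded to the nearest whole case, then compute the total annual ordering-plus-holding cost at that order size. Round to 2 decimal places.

2DS/H = 2·42,000·294/44.9 = 550,022.27
EOQ = √550,022.27 ≈ 741.63 → Q = 742 cases
Annual ordering cost = (D/Q)·S = (42,000/742) × 294 = $16,641.51
Annual holding cost  = (Q/2)·H = (742/2) × 44.9 = $16,657.90
Total = $16,641.51 + $16,657.90 = $33,299.41

$33,299.41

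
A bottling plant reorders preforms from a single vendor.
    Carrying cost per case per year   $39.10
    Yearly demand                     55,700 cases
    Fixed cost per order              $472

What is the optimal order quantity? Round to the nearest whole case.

1,160 cases

2DS/H = 2·55,700·472/39.1 = 1,344,777.49
EOQ = √1,344,777.49 ≈ 1,159.65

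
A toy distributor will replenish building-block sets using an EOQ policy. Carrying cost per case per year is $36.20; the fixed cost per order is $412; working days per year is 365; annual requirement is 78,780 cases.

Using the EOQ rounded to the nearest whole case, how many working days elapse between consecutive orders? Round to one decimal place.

Q* = √(2·D·S / H) = √(2·78,780·412 / 36.2) = √1,793,224.3 ≈ 1,339.11 → Q = 1,339 cases
Cycle time = (working days × Q)/D = (365 × 1,339) / 78,780 = 6.204 days

6.2 days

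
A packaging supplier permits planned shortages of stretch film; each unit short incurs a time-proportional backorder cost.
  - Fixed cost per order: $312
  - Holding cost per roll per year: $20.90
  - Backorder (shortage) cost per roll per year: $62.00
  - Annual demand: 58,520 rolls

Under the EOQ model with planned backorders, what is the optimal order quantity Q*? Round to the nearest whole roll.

1,528 rolls

Basic EOQ = √(2·58,520·312/20.9) = 1,321.817
Backorder adjustment √((H+b)/b) = √((20.9+62)/62) = 1.1563
Q* = 1,321.817 × 1.1563 ≈ 1,528.46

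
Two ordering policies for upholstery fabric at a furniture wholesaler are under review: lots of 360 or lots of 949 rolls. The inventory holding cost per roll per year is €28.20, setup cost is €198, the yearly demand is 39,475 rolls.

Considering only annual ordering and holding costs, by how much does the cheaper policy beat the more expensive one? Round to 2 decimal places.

TC(Q) = (D/Q)S + (Q/2)H
TC(360) = (39,475/360)×198 + (360/2)×28.2 = €26,787.25
TC(949) = (39,475/949)×198 + (949/2)×28.2 = €21,616.99
Lots of 949 are cheaper by €5,170.26.

€5,170.26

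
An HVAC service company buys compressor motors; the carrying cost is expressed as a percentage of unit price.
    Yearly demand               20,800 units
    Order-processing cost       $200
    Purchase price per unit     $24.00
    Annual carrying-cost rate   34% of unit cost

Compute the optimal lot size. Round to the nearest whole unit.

Holding cost per unit per year: H = 34% × $24 = $8.1600
Q* = √(2·D·S / H) = √(2·20,800·200 / 8.16) = √1,019,607.8 ≈ 1,009.76

1,010 units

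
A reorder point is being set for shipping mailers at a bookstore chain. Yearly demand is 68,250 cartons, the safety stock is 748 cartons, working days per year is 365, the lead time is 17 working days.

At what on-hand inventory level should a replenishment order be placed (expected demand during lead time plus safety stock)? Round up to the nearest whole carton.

3,927 cartons

Daily demand d = 68,250 / 365 = 186.986 cartons/day
Demand during lead time = 186.986 × 17 = 3,178.77
Reorder point = 3,178.77 + 748 = 3,926.77 → round up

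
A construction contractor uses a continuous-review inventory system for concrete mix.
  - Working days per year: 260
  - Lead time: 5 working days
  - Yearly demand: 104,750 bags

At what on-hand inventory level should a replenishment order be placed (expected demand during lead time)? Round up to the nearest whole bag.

2,015 bags

Daily demand d = 104,750 / 260 = 402.885 bags/day
Demand during lead time = 402.885 × 5 = 2,014.42
Reorder point = 2,014.42 → round up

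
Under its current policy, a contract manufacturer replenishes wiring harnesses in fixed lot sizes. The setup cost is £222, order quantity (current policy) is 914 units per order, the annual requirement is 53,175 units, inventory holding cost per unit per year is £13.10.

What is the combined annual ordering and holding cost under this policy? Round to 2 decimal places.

Orders/yr = 53,175/914 = 58.178; ordering cost = 58.178 × £222 = £12,915.59
Average inventory = 914/2 = 457; holding cost = 457 × £13.1 = £5,986.70
Total = £12,915.59 + £5,986.70 = £18,902.29

£18,902.29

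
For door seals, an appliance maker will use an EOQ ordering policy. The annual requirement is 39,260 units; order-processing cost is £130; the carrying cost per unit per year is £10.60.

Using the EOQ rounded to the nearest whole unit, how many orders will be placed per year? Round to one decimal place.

Q* = √(2·D·S / H) = √(2·39,260·130 / 10.6) = √962,981.1 ≈ 981.32 → Q = 981
Orders per year = D/Q = 39,260 / 981 = 40.020

40.0 orders per year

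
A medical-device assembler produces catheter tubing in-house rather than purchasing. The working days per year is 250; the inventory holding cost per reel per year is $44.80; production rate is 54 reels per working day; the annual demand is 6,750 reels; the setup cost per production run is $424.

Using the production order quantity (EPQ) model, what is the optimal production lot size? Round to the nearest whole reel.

506 reels

Daily demand d = 6,750/250 = 27.000; p = 54; 1 − d/p = 0.50000
EPQ = √(2DS / (H(1 − d/p)))
    = √(2 × 6,750 × 424 / (44.8 × 0.50000)) ≈ 505.51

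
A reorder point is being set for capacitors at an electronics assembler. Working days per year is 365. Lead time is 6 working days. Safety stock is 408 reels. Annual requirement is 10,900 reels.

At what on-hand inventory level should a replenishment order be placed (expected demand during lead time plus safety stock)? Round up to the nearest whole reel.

Daily demand d = 10,900 / 365 = 29.863 reels/day
Demand during lead time = 29.863 × 6 = 179.18
Reorder point = 179.18 + 408 = 587.18 → round up

588 reels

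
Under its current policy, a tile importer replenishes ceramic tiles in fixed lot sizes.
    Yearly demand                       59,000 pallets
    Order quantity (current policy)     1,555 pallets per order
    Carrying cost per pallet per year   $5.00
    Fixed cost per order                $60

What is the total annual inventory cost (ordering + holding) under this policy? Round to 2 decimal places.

Ordering: D/Q × S = 59,000/1,555 × $60 = $2,276.53
Holding:  Q/2 × H = 1,555/2 × $5 = $3,887.50
Total = $2,276.53 + $3,887.50 = $6,164.03

$6,164.03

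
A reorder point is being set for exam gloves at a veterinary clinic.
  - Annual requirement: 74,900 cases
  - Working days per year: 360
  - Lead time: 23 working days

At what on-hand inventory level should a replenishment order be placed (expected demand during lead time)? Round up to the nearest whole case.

Daily demand d = 74,900 / 360 = 208.056 cases/day
Demand during lead time = 208.056 × 23 = 4,785.28
Reorder point = 4,785.28 → round up

4,786 cases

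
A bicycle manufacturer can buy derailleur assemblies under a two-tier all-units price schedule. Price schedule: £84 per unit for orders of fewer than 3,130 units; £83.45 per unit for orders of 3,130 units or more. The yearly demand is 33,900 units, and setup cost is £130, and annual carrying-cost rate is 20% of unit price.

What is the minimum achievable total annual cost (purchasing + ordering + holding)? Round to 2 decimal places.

£2,856,482.84

H₁ = 20%×£84 = £16.8000;  H₂ = 20%×£83.45 = £16.6900
EOQ₁ = √(2×33,900×130/16.8000) = 724.32  (< 3,130, feasible at tier 1)
EOQ₂ = √(2×33,900×130/16.6900) = 726.71  (< 3,130 → use Q = 3,130 at tier-2 price)
TC(tier 1 (EOQ₁), Q≈724.3) = £2,859,768.62
TC(tier 2, Q≈3,130.0) = £2,856,482.84
Minimum at tier 2: £2,856,482.84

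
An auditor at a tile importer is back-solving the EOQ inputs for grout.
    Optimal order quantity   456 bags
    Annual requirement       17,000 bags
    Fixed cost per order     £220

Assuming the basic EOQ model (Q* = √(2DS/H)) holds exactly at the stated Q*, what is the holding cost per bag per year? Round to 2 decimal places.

Since Q* = (2DS/H)^½, squaring gives Q*²·H = 2DS.
H = 2DS / Q² = 2 × 17,000 × 220 / 456² = 35.9726

£35.97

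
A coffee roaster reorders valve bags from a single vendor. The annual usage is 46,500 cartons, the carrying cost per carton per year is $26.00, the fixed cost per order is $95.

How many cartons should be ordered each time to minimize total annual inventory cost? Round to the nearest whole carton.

Q* = √(2·D·S / H) = √(2·46,500·95 / 26) = √339,807.7 ≈ 582.93

583 cartons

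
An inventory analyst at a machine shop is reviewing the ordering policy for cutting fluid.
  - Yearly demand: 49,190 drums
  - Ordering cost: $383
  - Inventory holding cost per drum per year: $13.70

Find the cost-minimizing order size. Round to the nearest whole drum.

Q* = √(2·D·S / H) = √(2·49,190·383 / 13.7) = √2,750,331.4 ≈ 1,658.41

1,658 drums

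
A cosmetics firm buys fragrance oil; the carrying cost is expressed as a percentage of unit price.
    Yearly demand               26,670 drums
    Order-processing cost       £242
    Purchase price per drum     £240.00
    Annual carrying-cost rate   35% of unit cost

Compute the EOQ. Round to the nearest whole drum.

392 drums

Carrying cost H = £240 × 35% = £84.0000/drum/yr
EOQ = √(2DS/H) = √(2 × 26,670 × 242 / 84)
    = √(153,670.00) ≈ 392.01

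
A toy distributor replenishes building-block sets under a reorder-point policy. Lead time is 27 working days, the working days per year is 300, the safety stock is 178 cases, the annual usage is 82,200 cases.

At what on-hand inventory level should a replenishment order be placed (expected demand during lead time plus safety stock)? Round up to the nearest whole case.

Daily demand d = 82,200 / 300 = 274.000 cases/day
Demand during lead time = 274.000 × 27 = 7,398.00
Reorder point = 7,398.00 + 178 = 7,576.00 → round up

7,576 cases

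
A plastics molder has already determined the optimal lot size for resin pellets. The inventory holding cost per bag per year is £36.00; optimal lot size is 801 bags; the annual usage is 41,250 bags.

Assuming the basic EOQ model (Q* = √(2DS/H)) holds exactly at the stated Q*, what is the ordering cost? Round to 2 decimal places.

£279.97

Since Q* = (2DS/H)^½, squaring gives Q*²·H = 2DS.
S = Q²H / (2D) = 801² × 36 / (2 × 41,250) = 279.9713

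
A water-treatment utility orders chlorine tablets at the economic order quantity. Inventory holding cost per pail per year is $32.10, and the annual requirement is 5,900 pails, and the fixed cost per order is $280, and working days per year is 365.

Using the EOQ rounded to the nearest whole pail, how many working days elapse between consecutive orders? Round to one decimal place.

EOQ = √(2DS/H) = √(2 × 5,900 × 280 / 32.1)
    = √(102,928.35) ≈ 320.82 → Q = 321 pails
Cycle time = (working days × Q)/D = (365 × 321) / 5,900 = 19.858 days

19.9 days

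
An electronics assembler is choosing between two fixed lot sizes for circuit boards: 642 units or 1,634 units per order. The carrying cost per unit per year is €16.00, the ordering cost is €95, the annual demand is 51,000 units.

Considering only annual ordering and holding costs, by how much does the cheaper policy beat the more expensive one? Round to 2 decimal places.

€3,354.39

TC(Q) = (D/Q)S + (Q/2)H
TC(642) = (51,000/642)×95 + (642/2)×16 = €12,682.73
TC(1,634) = (51,000/1,634)×95 + (1,634/2)×16 = €16,037.12
Lots of 642 are cheaper by €3,354.39.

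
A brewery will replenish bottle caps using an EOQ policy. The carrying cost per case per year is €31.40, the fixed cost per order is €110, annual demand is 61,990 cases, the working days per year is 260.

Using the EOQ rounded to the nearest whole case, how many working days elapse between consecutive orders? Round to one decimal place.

Optimal lot size Q* = (2 × 61,990 × €110 / €31.4)^½ ≈ 659.03 → Q = 659 cases
Days between orders = 260 / (D/Q) = 260 / 94.067 ≈ 2.764

2.8 days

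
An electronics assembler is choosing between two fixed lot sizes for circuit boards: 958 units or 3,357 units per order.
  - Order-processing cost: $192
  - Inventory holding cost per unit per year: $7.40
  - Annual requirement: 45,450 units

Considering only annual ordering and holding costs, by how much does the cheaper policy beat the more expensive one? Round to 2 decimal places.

$2,366.79

For each Q, cost = (D/Q)·S + (Q/2)·H.
TC(958) = (45,450/958)×192 + (958/2)×7.4 = $12,653.58
TC(3,357) = (45,450/3,357)×192 + (3,357/2)×7.4 = $15,020.36
Lots of 958 are cheaper by $2,366.79.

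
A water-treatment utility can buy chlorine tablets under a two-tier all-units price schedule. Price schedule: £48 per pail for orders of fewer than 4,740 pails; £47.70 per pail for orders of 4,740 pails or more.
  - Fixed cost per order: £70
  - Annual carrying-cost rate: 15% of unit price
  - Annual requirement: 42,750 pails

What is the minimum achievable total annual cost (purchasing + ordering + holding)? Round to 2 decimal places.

H₁ = 15%×£48 = £7.2000;  H₂ = 15%×£47.70 = £7.1550
EOQ₁ = √(2×42,750×70/7.2000) = 911.73  (< 4,740, feasible at tier 1)
EOQ₂ = √(2×42,750×70/7.1550) = 914.59  (< 4,740 → use Q = 4,740 at tier-2 price)
TC(tier 1 (EOQ₁), Q≈911.7) = £2,058,564.45
TC(tier 2, Q≈4,740.0) = £2,056,763.68
Minimum at tier 2: £2,056,763.68

£2,056,763.68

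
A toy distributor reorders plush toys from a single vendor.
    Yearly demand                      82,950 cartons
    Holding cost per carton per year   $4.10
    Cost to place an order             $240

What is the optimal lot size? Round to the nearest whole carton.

2DS/H = 2·82,950·240/4.1 = 9,711,219.51
EOQ = √9,711,219.51 ≈ 3,116.28

3,116 cartons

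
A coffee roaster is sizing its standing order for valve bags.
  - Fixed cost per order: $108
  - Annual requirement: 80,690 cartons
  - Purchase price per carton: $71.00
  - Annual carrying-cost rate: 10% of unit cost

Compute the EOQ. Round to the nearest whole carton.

Holding cost per carton per year: H = 10% × $71 = $7.1000
Optimal lot size Q* = (2 × 80,690 × $108 / $7.1)^½ ≈ 1,566.78

1,567 cartons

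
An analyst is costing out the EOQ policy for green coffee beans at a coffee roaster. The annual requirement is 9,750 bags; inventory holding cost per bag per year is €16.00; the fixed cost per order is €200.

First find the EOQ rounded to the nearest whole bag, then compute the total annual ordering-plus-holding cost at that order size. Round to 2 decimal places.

2DS/H = 2·9,750·200/16 = 243,750.00
EOQ = √243,750.00 ≈ 493.71 → Q = 494 bags
Annual ordering cost = (D/Q)·S = (9,750/494) × 200 = €3,947.37
Annual holding cost  = (Q/2)·H = (494/2) × 16 = €3,952.00
Total = €3,947.37 + €3,952.00 = €7,899.37

€7,899.37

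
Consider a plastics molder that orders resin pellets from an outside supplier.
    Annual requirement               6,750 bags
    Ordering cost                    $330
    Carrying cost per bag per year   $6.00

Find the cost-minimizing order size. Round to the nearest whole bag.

Q* = √(2·D·S / H) = √(2·6,750·330 / 6) = √742,500.0 ≈ 861.68

862 bags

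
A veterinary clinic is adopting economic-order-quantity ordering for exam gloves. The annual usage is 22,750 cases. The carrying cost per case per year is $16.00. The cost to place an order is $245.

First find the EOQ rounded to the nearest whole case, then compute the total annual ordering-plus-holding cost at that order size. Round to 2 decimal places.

Q* = √(2·D·S / H) = √(2·22,750·245 / 16) = √696,718.8 ≈ 834.70 → Q = 835 cases
Ordering: D/Q × S = 22,750/835 × $245 = $6,675.15
Holding:  Q/2 × H = 835/2 × $16 = $6,680.00
Total = $6,675.15 + $6,680.00 = $13,355.15

$13,355.15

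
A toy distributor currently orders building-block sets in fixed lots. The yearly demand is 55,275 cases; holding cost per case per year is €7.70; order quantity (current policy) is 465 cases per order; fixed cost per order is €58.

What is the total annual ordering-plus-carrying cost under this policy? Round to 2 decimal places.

€8,684.77

Annual ordering cost = (D/Q)·S = (55,275/465) × 58 = €6,894.52
Annual holding cost  = (Q/2)·H = (465/2) × 7.7 = €1,790.25
Total = €6,894.52 + €1,790.25 = €8,684.77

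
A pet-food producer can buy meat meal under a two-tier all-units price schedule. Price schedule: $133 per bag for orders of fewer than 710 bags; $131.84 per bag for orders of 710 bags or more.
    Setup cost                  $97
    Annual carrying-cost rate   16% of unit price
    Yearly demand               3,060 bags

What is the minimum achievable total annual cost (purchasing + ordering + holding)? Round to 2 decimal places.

$410,534.25

H₁ = 16%×$133 = $21.2800;  H₂ = 16%×$131.84 = $21.0944
EOQ₁ = √(2×3,060×97/21.2800) = 167.02  (< 710, feasible at tier 1)
EOQ₂ = √(2×3,060×97/21.0944) = 167.76  (< 710 → use Q = 710 at tier-2 price)
TC(tier 1 (EOQ₁), Q≈167.0) = $410,534.25
TC(tier 2, Q≈710.0) = $411,336.97
Minimum at tier 1 (EOQ₁): $410,534.25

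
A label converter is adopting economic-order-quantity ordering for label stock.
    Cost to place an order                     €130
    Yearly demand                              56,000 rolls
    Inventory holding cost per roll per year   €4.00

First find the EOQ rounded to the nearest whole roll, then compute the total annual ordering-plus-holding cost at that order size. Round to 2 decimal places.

€7,631.51

EOQ = √(2DS/H) = √(2 × 56,000 × 130 / 4)
    = √(3,640,000.00) ≈ 1,907.88 → Q = 1,908 rolls
Ordering: D/Q × S = 56,000/1,908 × €130 = €3,815.51
Holding:  Q/2 × H = 1,908/2 × €4 = €3,816.00
Total = €3,815.51 + €3,816.00 = €7,631.51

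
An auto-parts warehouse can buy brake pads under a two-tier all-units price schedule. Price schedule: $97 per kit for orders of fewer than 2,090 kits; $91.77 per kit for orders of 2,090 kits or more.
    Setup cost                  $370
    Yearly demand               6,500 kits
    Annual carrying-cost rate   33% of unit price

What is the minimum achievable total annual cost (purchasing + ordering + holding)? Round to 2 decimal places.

$629,302.60

H₁ = 33%×$97 = $32.0100;  H₂ = 33%×$91.77 = $30.2841
EOQ₁ = √(2×6,500×370/32.0100) = 387.64  (< 2,090, feasible at tier 1)
EOQ₂ = √(2×6,500×370/30.2841) = 398.53  (< 2,090 → use Q = 2,090 at tier-2 price)
TC(tier 1 (EOQ₁), Q≈387.6) = $642,908.39
TC(tier 2, Q≈2,090.0) = $629,302.60
Minimum at tier 2: $629,302.60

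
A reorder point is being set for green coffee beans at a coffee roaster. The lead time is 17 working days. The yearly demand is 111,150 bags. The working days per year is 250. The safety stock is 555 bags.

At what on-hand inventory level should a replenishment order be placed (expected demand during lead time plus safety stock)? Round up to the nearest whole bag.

Daily demand d = 111,150 / 250 = 444.600 bags/day
Demand during lead time = 444.600 × 17 = 7,558.20
Reorder point = 7,558.20 + 555 = 8,113.20 → round up

8,114 bags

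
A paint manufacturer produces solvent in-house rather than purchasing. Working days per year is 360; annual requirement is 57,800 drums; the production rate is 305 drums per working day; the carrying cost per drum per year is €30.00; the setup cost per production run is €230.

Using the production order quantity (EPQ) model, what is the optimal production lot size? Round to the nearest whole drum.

Daily demand d = 57,800/360 = 160.556; p = 305; 1 − d/p = 0.47359
EPQ = √(2DS / (H(1 − d/p)))
    = √(2 × 57,800 × 230 / (30 × 0.47359)) ≈ 1,367.99

1,368 drums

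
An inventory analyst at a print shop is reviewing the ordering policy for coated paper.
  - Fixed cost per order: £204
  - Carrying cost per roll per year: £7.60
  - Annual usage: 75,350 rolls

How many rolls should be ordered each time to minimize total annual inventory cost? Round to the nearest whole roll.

2,011 rolls

EOQ = √(2DS/H) = √(2 × 75,350 × 204 / 7.6)
    = √(4,045,105.26) ≈ 2,011.24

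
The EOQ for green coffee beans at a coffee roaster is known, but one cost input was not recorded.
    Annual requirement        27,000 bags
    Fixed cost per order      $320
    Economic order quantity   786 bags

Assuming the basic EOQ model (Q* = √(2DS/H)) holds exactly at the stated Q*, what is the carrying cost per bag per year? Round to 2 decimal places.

$27.97

From Q* = √(2DS/H) ⇒ Q*² = 2DS/H.
H = 2DS / Q² = 2 × 27,000 × 320 / 786² = 27.9704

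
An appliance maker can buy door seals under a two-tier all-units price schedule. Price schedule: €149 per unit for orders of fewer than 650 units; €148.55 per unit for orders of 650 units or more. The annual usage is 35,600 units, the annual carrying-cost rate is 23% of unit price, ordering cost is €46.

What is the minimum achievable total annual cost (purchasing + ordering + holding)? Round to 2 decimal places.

€5,302,003.50

H₁ = 23%×€149 = €34.2700;  H₂ = 23%×€148.55 = €34.1665
EOQ₁ = √(2×35,600×46/34.2700) = 309.14  (< 650, feasible at tier 1)
EOQ₂ = √(2×35,600×46/34.1665) = 309.61  (< 650 → use Q = 650 at tier-2 price)
TC(tier 1 (EOQ₁), Q≈309.1) = €5,314,994.39
TC(tier 2, Q≈650.0) = €5,302,003.50
Minimum at tier 2: €5,302,003.50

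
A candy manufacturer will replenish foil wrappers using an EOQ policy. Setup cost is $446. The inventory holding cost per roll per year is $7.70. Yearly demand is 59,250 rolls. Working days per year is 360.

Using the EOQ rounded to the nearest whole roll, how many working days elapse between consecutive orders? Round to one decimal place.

EOQ = √(2DS/H) = √(2 × 59,250 × 446 / 7.7)
    = √(6,863,766.23) ≈ 2,619.88 → Q = 2,620 rolls
Days between orders = 360 / (D/Q) = 360 / 22.615 ≈ 15.919

15.9 days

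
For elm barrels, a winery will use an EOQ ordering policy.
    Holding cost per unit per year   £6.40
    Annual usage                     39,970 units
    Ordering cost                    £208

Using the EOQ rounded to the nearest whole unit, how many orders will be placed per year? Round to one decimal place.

EOQ = √(2DS/H) = √(2 × 39,970 × 208 / 6.4)
    = √(2,598,050.00) ≈ 1,611.85 → Q = 1,612
Orders per year = D/Q = 39,970 / 1,612 = 24.795

24.8 orders per year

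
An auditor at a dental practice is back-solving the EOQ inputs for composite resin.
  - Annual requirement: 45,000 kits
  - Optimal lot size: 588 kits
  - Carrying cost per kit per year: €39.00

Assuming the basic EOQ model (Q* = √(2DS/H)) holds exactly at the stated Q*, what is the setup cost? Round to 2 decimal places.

Since Q* = (2DS/H)^½, squaring gives Q*²·H = 2DS.
S = Q²H / (2D) = 588² × 39 / (2 × 45,000) = 149.8224

€149.82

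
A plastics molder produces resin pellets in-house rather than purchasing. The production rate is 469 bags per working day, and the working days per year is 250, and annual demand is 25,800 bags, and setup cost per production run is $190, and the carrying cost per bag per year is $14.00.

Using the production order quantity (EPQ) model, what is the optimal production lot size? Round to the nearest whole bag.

Daily demand d = 25,800/250 = 103.200; p = 469; 1 − d/p = 0.77996
EPQ = √(2DS / (H(1 − d/p)))
    = √(2 × 25,800 × 190 / (14 × 0.77996)) ≈ 947.55

948 bags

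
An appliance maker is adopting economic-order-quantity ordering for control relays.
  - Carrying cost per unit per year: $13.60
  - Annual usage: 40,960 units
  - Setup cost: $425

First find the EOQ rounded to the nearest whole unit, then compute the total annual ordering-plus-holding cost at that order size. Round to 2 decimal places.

$21,760.00

2DS/H = 2·40,960·425/13.6 = 2,560,000.00
EOQ = √2,560,000.00 ≈ 1,600.00 → Q = 1,600 units
Annual ordering cost = (D/Q)·S = (40,960/1,600) × 425 = $10,880.00
Annual holding cost  = (Q/2)·H = (1,600/2) × 13.6 = $10,880.00
Total = $10,880.00 + $10,880.00 = $21,760.00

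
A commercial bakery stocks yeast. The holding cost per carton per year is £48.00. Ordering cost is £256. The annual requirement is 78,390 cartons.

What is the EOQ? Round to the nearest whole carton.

914 cartons

Q* = √(2·D·S / H) = √(2·78,390·256 / 48) = √836,160.0 ≈ 914.42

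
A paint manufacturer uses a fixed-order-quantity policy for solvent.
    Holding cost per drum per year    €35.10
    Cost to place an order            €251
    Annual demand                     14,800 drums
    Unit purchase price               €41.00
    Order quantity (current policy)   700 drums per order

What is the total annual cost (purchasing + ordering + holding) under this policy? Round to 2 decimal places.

€624,391.86

Orders/yr = 14,800/700 = 21.143; ordering cost = 21.143 × €251 = €5,306.86
Average inventory = 700/2 = 350; holding cost = 350 × €35.1 = €12,285.00
Purchase cost = D·C = 14,800 × 41 = €606,800.00
Total = €5,306.86 + €12,285.00 + €606,800.00 = €624,391.86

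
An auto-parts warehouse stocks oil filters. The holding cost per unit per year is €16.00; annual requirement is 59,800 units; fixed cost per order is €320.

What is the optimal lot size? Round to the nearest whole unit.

2DS/H = 2·59,800·320/16 = 2,392,000.00
EOQ = √2,392,000.00 ≈ 1,546.61

1,547 units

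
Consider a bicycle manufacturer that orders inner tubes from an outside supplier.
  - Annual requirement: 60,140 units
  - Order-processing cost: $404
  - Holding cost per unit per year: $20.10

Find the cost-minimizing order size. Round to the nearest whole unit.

2DS/H = 2·60,140·404/20.1 = 2,417,568.16
EOQ = √2,417,568.16 ≈ 1,554.85

1,555 units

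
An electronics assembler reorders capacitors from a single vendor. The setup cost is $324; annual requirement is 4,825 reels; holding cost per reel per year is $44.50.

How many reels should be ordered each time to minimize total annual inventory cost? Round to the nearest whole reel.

EOQ = √(2DS/H) = √(2 × 4,825 × 324 / 44.5)
    = √(70,260.67) ≈ 265.07

265 reels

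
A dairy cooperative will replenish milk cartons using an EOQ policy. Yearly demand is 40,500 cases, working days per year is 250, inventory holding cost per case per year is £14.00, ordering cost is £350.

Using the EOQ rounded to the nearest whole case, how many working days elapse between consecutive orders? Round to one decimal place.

8.8 days

EOQ = √(2DS/H) = √(2 × 40,500 × 350 / 14)
    = √(2,025,000.00) ≈ 1,423.02 → Q = 1,423 cases
Cycle time = (working days × Q)/D = (250 × 1,423) / 40,500 = 8.784 days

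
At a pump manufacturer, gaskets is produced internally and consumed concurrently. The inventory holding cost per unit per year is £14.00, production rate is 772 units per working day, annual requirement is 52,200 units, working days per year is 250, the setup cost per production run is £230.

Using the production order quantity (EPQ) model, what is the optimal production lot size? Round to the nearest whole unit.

Daily demand d = 52,200/250 = 208.800; p = 772; 1 − d/p = 0.72953
EPQ = √(2DS / (H(1 − d/p)))
    = √(2 × 52,200 × 230 / (14 × 0.72953)) ≈ 1,533.30

1,533 units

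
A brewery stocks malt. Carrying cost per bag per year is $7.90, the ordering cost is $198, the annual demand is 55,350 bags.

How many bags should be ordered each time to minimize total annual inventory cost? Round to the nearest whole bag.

1,666 bags

Q* = √(2·D·S / H) = √(2·55,350·198 / 7.9) = √2,774,506.3 ≈ 1,665.68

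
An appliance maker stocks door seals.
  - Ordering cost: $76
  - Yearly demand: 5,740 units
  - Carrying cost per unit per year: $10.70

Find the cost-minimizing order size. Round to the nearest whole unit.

EOQ = √(2DS/H) = √(2 × 5,740 × 76 / 10.7)
    = √(81,540.19) ≈ 285.55

286 units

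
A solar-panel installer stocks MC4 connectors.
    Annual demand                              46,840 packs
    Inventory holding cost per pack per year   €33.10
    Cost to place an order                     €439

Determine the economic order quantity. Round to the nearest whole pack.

Optimal lot size Q* = (2 × 46,840 × €439 / €33.1)^½ ≈ 1,114.66

1,115 packs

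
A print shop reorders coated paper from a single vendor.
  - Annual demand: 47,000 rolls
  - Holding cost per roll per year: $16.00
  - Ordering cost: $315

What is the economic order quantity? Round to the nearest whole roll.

1,360 rolls

EOQ = √(2DS/H) = √(2 × 47,000 × 315 / 16)
    = √(1,850,625.00) ≈ 1,360.38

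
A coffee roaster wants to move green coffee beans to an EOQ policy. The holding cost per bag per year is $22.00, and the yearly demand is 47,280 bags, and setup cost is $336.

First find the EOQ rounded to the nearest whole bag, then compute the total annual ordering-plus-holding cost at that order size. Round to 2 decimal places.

$26,438.37

Optimal lot size Q* = (2 × 47,280 × $336 / $22)^½ ≈ 1,201.74 → Q = 1,202 bags
Orders/yr = 47,280/1,202 = 39.334; ordering cost = 39.334 × $336 = $13,216.37
Average inventory = 1,202/2 = 601; holding cost = 601 × $22 = $13,222.00
Total = $13,216.37 + $13,222.00 = $26,438.37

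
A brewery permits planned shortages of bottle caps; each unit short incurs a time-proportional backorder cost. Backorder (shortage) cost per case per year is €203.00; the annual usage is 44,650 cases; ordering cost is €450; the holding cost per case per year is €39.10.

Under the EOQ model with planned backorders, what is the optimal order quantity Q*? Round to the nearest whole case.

1,107 cases

Q* = √(2DS/H) · √((H + b)/b)
   = √(2 × 44,650 × 450 / 39.1) · √((39.1 + 203) / 203)
   = 1,013.780 × 1.0921 ≈ 1,107.12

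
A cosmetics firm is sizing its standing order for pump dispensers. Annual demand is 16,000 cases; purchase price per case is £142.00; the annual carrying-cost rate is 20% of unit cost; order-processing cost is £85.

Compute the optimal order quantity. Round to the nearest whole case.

H = i·C = 0.2 × £142 = £28.4000 per case-year
Q* = √(2·D·S / H) = √(2·16,000·85 / 28.4) = √95,774.6 ≈ 309.47

309 cases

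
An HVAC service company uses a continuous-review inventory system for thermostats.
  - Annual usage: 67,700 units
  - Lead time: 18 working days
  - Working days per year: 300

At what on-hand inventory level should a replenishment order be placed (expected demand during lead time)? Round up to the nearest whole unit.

4,062 units

Daily demand d = 67,700 / 300 = 225.667 units/day
Demand during lead time = 225.667 × 18 = 4,062.00
Reorder point = 4,062.00 → round up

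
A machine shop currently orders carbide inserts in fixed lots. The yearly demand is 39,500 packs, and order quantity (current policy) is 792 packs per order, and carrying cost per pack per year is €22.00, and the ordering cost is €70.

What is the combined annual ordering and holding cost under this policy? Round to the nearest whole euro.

€12,203

Ordering: D/Q × S = 39,500/792 × €70 = €3,491.16
Holding:  Q/2 × H = 792/2 × €22 = €8,712.00
Total = €3,491.16 + €8,712.00 = €12,203.16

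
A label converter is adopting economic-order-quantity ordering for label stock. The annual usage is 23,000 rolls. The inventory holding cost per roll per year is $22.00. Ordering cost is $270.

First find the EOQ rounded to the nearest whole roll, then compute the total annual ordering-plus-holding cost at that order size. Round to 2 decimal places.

$16,529.97

Q* = √(2·D·S / H) = √(2·23,000·270 / 22) = √564,545.5 ≈ 751.36 → Q = 751 rolls
Orders/yr = 23,000/751 = 30.626; ordering cost = 30.626 × $270 = $8,268.97
Average inventory = 751/2 = 375.5; holding cost = 375.5 × $22 = $8,261.00
Total = $8,268.97 + $8,261.00 = $16,529.97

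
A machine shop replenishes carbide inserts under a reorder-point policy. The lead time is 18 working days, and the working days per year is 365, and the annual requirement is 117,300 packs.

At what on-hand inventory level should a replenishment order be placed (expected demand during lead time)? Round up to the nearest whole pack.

5,785 packs

Daily demand d = 117,300 / 365 = 321.370 packs/day
Demand during lead time = 321.370 × 18 = 5,784.66
Reorder point = 5,784.66 → round up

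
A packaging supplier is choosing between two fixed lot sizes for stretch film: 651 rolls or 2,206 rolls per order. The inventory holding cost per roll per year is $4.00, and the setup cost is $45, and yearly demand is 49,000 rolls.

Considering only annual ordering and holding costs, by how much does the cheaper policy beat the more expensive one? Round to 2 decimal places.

$722.45

TC(Q) = (D/Q)S + (Q/2)H
TC(651) = (49,000/651)×45 + (651/2)×4 = $4,689.10
TC(2,206) = (49,000/2,206)×45 + (2,206/2)×4 = $5,411.55
|ΔTC| = |$4,689.10 − $5,411.55| = $722.45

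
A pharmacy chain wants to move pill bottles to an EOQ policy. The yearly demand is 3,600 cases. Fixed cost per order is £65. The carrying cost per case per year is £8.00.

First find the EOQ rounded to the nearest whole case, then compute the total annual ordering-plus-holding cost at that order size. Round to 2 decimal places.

Q* = √(2·D·S / H) = √(2·3,600·65 / 8) = √58,500.0 ≈ 241.87 → Q = 242 cases
Orders/yr = 3,600/242 = 14.876; ordering cost = 14.876 × £65 = £966.94
Average inventory = 242/2 = 121; holding cost = 121 × £8 = £968.00
Total = £966.94 + £968.00 = £1,934.94

£1,934.94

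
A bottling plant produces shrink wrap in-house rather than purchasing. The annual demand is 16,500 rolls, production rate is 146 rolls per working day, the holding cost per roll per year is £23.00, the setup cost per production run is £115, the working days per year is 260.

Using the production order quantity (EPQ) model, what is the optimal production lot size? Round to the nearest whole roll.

540 rolls

d = 16,500/260 = 63.4615 rolls/day;  effective holding cost H(1 − d/p) = 23·(1 − 63.4615/146) = 13.00263
Q* = √(2DS / H_eff) = √(2·16,500·115 / 13.00263) ≈ 540.24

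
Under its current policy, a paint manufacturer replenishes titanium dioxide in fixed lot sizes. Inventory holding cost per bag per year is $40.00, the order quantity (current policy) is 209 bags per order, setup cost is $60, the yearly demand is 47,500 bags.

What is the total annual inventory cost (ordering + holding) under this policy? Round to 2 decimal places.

$17,816.36

Ordering: D/Q × S = 47,500/209 × $60 = $13,636.36
Holding:  Q/2 × H = 209/2 × $40 = $4,180.00
Total = $13,636.36 + $4,180.00 = $17,816.36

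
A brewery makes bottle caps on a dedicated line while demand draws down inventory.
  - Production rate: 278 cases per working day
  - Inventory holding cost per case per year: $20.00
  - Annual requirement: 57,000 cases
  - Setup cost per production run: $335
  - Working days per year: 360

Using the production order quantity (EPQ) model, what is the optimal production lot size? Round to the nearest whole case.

2,106 cases

Daily demand d = 57,000/360 = 158.333; p = 278; 1 − d/p = 0.43046
EPQ = √(2DS / (H(1 − d/p)))
    = √(2 × 57,000 × 335 / (20 × 0.43046)) ≈ 2,106.18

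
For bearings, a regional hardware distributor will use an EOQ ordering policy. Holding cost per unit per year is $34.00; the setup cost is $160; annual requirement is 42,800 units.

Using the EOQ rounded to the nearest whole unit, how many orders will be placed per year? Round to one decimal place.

67.4 orders per year

2DS/H = 2·42,800·160/34 = 402,823.53
EOQ = √402,823.53 ≈ 634.68 → Q = 635
N = D/Q = 42,800/635 ≈ 67.402 orders/yr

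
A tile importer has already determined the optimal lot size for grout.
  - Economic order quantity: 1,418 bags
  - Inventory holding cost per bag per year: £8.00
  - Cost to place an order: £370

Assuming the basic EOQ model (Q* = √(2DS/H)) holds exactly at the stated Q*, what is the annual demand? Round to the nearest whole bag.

21,738 bags per year

From Q* = √(2DS/H) ⇒ Q*² = 2DS/H.
D = Q²H / (2S) = 1,418² × 8 / (2 × 370) = 21,737.56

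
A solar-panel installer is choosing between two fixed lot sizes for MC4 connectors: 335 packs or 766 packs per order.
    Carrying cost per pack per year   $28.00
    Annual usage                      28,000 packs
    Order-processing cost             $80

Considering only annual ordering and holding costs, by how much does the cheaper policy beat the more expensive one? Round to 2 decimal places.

TC(Q) = (D/Q)S + (Q/2)H
TC(335) = (28,000/335)×80 + (335/2)×28 = $11,376.57
TC(766) = (28,000/766)×80 + (766/2)×28 = $13,648.28
Lots of 335 are cheaper by $2,271.71.

$2,271.71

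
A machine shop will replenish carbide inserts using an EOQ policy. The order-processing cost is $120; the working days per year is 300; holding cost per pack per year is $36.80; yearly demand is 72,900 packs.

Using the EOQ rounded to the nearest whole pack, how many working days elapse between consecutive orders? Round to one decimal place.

EOQ = √(2DS/H) = √(2 × 72,900 × 120 / 36.8)
    = √(475,434.78) ≈ 689.52 → Q = 690 packs
Days between orders = 300 / (D/Q) = 300 / 105.652 ≈ 2.840

2.8 days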